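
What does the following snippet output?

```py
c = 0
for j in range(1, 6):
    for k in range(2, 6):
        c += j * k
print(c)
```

210

j=1,k=2: c = 0+2 = 2
j=1,k=3: c = 2+3 = 5
j=1,k=4: c = 5+4 = 9
j=1,k=5: c = 9+5 = 14
j=2,k=2: c = 14+4 = 18
j=2,k=3: c = 18+6 = 24
j=2,k=4: c = 24+8 = 32
j=2,k=5: c = 32+10 = 42
j=3,k=2: c = 42+6 = 48
j=3,k=3: c = 48+9 = 57
j=3,k=4: c = 57+12 = 69
j=3,k=5: c = 69+15 = 84
j=4,k=2: c = 84+8 = 92
j=4,k=3: c = 92+12 = 104
j=4,k=4: c = 104+16 = 120
j=4,k=5: c = 120+20 = 140
j=5,k=2: c = 140+10 = 150
j=5,k=3: c = 150+15 = 165
j=5,k=4: c = 165+20 = 185
j=5,k=5: c = 185+25 = 210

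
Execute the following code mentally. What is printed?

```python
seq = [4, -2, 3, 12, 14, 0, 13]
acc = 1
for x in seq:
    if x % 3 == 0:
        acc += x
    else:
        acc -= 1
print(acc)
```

x=4: not %3==0, acc = 1-1 = 0
x=-2: not %3==0, acc = 0-1 = -1
x=3: %3==0, acc = (-1)+3 = 2
x=12: %3==0, acc = 2+12 = 14
x=14: not %3==0, acc = 14-1 = 13
x=0: %3==0, acc = 13+0 = 13
x=13: not %3==0, acc = 13-1 = 12

12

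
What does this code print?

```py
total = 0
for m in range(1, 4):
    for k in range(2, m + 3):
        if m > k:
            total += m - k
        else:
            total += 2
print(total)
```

17

m=1,k=2: not 1>2, total = 0+2 = 2
m=1,k=3: not 1>3, total = 2+2 = 4
m=2,k=2: not 2>2, total = 4+2 = 6
m=2,k=3: not 2>3, total = 6+2 = 8
m=2,k=4: not 2>4, total = 8+2 = 10
m=3,k=2: 3>2, total = 10+1 = 11
m=3,k=3: not 3>3, total = 11+2 = 13
m=3,k=4: not 3>4, total = 13+2 = 15
m=3,k=5: not 3>5, total = 15+2 = 17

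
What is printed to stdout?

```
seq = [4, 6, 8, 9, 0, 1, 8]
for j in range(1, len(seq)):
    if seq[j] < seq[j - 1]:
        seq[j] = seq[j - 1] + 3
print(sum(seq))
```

72

j=1: 6>=4, unchanged → [4, 6, 8, 9, 0, 1, 8]
j=2: 8>=6, unchanged → [4, 6, 8, 9, 0, 1, 8]
j=3: 9>=8, unchanged → [4, 6, 8, 9, 0, 1, 8]
j=4: 0<9, seq[4] = 9+3 = 12 → [4, 6, 8, 9, 12, 1, 8]
j=5: 1<12, seq[5] = 12+3 = 15 → [4, 6, 8, 9, 12, 15, 8]
j=6: 8<15, seq[6] = 15+3 = 18 → [4, 6, 8, 9, 12, 15, 18]
sum = 72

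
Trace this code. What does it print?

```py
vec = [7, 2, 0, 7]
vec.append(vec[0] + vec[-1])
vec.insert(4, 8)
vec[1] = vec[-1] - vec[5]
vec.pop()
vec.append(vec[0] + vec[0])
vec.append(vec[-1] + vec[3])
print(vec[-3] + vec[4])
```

16

append vec[0]+vec[-1] = 7+7 = 14 → [7, 2, 0, 7, 14]
insert 8 at 4 → [7, 2, 0, 7, 8, 14]
vec[1] = vec[-1]-vec[5] = 14-14 = 0 → [7, 0, 0, 7, 8, 14]
pop() removes 14 → [7, 0, 0, 7, 8]
append vec[0]+vec[0] = 7+7 = 14 → [7, 0, 0, 7, 8, 14]
append vec[-1]+vec[3] = 14+7 = 21 → [7, 0, 0, 7, 8, 14, 21]
vec[-3]+vec[4] = 8+8 = 16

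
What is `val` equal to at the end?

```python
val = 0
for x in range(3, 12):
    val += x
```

63

x=3: val = 0+3 = 3
x=4: val = 3+4 = 7
x=5: val = 7+5 = 12
x=6: val = 12+6 = 18
x=7: val = 18+7 = 25
x=8: val = 25+8 = 33
x=9: val = 33+9 = 42
x=10: val = 42+10 = 52
x=11: val = 52+11 = 63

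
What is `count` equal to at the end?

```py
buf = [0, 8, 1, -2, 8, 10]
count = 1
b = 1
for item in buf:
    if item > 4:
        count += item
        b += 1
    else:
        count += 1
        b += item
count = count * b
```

90

item=0: not >4, count = 1+1 = 2; b=1
item=8: >4, count = 2+8 = 10; b=2
item=1: not >4, count = 10+1 = 11; b=3
item=-2: not >4, count = 11+1 = 12; b=1
item=8: >4, count = 12+8 = 20; b=2
item=10: >4, count = 20+10 = 30; b=3
count*b = 30*3 = 90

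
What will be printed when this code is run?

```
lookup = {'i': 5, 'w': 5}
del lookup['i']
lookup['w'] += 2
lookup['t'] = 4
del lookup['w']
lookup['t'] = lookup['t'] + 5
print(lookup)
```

{'t': 9}

del 'i' → {'w': 5}
lookup['w'] = 5+2 = 7 → {'w': 7}
lookup['t'] = 4 → {'w': 7, 't': 4}
del 'w' → {'t': 4}
lookup['t'] = lookup['t']+5 = 9 → {'t': 9}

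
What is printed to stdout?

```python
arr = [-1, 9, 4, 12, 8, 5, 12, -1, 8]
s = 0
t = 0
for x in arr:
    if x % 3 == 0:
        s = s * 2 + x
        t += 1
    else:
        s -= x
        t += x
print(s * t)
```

806

x=-1: not %3==0, s = 0-(-1) = 1; t=-1
x=9: %3==0, s = 1*2+9 = 11; t=0
x=4: not %3==0, s = 11-4 = 7; t=4
x=12: %3==0, s = 7*2+12 = 26; t=5
x=8: not %3==0, s = 26-8 = 18; t=13
x=5: not %3==0, s = 18-5 = 13; t=18
x=12: %3==0, s = 13*2+12 = 38; t=19
x=-1: not %3==0, s = 38-(-1) = 39; t=18
x=8: not %3==0, s = 39-8 = 31; t=26
s*t = 31*26 = 806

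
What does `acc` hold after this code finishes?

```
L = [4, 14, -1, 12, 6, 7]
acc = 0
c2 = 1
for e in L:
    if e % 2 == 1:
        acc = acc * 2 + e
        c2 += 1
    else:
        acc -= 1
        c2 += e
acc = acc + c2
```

e=4: not odd, acc = 0-1 = -1; c2=5
e=14: not odd, acc = (-1)-1 = -2; c2=19
e=-1: odd, acc = (-2)*2+(-1) = -5; c2=20
e=12: not odd, acc = (-5)-1 = -6; c2=32
e=6: not odd, acc = (-6)-1 = -7; c2=38
e=7: odd, acc = (-7)*2+7 = -7; c2=39
acc+c2 = (-7)+39 = 32

32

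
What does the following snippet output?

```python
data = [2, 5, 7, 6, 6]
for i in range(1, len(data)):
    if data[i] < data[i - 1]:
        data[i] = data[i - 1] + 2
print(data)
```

[2, 5, 7, 9, 11]

i=1: 5>=2, unchanged → [2, 5, 7, 6, 6]
i=2: 7>=5, unchanged → [2, 5, 7, 6, 6]
i=3: 6<7, data[3] = 7+2 = 9 → [2, 5, 7, 9, 6]
i=4: 6<9, data[4] = 9+2 = 11 → [2, 5, 7, 9, 11]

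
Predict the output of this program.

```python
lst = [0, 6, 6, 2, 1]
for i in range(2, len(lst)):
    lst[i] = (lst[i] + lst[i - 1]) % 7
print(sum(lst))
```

i=2: lst[2] = (6+6)%7 = 5 → [0, 6, 5, 2, 1]
i=3: lst[3] = (2+5)%7 = 0 → [0, 6, 5, 0, 1]
i=4: lst[4] = (1+0)%7 = 1 → [0, 6, 5, 0, 1]
sum = 12

12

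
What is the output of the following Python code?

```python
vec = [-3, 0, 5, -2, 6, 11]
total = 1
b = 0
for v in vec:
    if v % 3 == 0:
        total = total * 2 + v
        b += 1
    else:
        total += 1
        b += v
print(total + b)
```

v=-3: %3==0, total = 1*2+(-3) = -1; b=1
v=0: %3==0, total = (-1)*2+0 = -2; b=2
v=5: not %3==0, total = (-2)+1 = -1; b=7
v=-2: not %3==0, total = (-1)+1 = 0; b=5
v=6: %3==0, total = 0*2+6 = 6; b=6
v=11: not %3==0, total = 6+1 = 7; b=17
total+b = 7+17 = 24

24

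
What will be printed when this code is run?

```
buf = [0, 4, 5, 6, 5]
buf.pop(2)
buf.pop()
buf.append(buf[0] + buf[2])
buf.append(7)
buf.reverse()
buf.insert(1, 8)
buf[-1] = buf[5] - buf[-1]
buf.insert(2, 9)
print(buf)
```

pop(2) removes 5 → [0, 4, 6, 5]
pop() removes 5 → [0, 4, 6]
append buf[0]+buf[2] = 0+6 = 6 → [0, 4, 6, 6]
append 7 → [0, 4, 6, 6, 7]
reverse → [7, 6, 6, 4, 0]
insert 8 at 1 → [7, 8, 6, 6, 4, 0]
buf[-1] = buf[5]-buf[-1] = 0-0 = 0 → [7, 8, 6, 6, 4, 0]
insert 9 at 2 → [7, 8, 9, 6, 6, 4, 0]

[7, 8, 9, 6, 6, 4, 0]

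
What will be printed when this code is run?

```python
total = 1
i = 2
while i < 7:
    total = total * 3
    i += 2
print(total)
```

27

i=2: total = 1*3 = 3
i=4: total = 3*3 = 9
i=6: total = 9*3 = 27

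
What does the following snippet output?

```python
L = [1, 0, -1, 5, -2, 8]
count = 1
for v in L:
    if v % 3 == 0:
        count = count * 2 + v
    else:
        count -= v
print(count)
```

-10

v=1: not %3==0, count = 1-1 = 0
v=0: %3==0, count = 0*2+0 = 0
v=-1: not %3==0, count = 0-(-1) = 1
v=5: not %3==0, count = 1-5 = -4
v=-2: not %3==0, count = (-4)-(-2) = -2
v=8: not %3==0, count = (-2)-8 = -10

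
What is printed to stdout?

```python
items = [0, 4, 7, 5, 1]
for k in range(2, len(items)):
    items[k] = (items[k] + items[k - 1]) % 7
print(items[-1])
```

k=2: items[2] = (7+4)%7 = 4 → [0, 4, 4, 5, 1]
k=3: items[3] = (5+4)%7 = 2 → [0, 4, 4, 2, 1]
k=4: items[4] = (1+2)%7 = 3 → [0, 4, 4, 2, 3]

3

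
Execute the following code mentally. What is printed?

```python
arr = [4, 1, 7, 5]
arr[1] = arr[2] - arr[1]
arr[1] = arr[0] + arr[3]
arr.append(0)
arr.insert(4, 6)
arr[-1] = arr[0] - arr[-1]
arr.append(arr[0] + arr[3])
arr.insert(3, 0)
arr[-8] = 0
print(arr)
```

arr[1] = arr[2]-arr[1] = 7-1 = 6 → [4, 6, 7, 5]
arr[1] = arr[0]+arr[3] = 4+5 = 9 → [4, 9, 7, 5]
append 0 → [4, 9, 7, 5, 0]
insert 6 at 4 → [4, 9, 7, 5, 6, 0]
arr[-1] = arr[0]-arr[-1] = 4-0 = 4 → [4, 9, 7, 5, 6, 4]
append arr[0]+arr[3] = 4+5 = 9 → [4, 9, 7, 5, 6, 4, 9]
insert 0 at 3 → [4, 9, 7, 0, 5, 6, 4, 9]
arr[-8] = 0 → [0, 9, 7, 0, 5, 6, 4, 9]

[0, 9, 7, 0, 5, 6, 4, 9]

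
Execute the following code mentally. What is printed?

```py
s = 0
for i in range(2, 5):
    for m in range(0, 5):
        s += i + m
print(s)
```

75

i=2,m=0: s = 0+2 = 2
i=2,m=1: s = 2+3 = 5
i=2,m=2: s = 5+4 = 9
i=2,m=3: s = 9+5 = 14
i=2,m=4: s = 14+6 = 20
i=3,m=0: s = 20+3 = 23
i=3,m=1: s = 23+4 = 27
i=3,m=2: s = 27+5 = 32
i=3,m=3: s = 32+6 = 38
i=3,m=4: s = 38+7 = 45
i=4,m=0: s = 45+4 = 49
i=4,m=1: s = 49+5 = 54
i=4,m=2: s = 54+6 = 60
i=4,m=3: s = 60+7 = 67
i=4,m=4: s = 67+8 = 75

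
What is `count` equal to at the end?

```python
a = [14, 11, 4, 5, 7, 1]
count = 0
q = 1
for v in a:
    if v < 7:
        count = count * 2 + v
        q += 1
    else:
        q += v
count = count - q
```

v=14: not <7; q=15
v=11: not <7; q=26
v=4: <7, count = 0*2+4 = 4; q=27
v=5: <7, count = 4*2+5 = 13; q=28
v=7: not <7; q=35
v=1: <7, count = 13*2+1 = 27; q=36
count-q = 27-36 = -9

-9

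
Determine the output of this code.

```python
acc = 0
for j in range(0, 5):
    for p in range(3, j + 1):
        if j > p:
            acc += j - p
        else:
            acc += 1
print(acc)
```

3

j=3,p=3: not 3>3, acc = 0+1 = 1
j=4,p=3: 4>3, acc = 1+1 = 2
j=4,p=4: not 4>4, acc = 2+1 = 3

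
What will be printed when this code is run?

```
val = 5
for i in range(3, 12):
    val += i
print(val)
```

i=3: val = 5+3 = 8
i=4: val = 8+4 = 12
i=5: val = 12+5 = 17
i=6: val = 17+6 = 23
i=7: val = 23+7 = 30
i=8: val = 30+8 = 38
i=9: val = 38+9 = 47
i=10: val = 47+10 = 57
i=11: val = 57+11 = 68

68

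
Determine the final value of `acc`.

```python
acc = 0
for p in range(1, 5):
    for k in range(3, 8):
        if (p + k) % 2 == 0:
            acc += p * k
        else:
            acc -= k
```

70

p=1,k=3: even sum, acc = 0+3 = 3
p=1,k=4: odd sum, acc = 3-4 = -1
p=1,k=5: even sum, acc = (-1)+5 = 4
p=1,k=6: odd sum, acc = 4-6 = -2
p=1,k=7: even sum, acc = (-2)+7 = 5
p=2,k=3: odd sum, acc = 5-3 = 2
p=2,k=4: even sum, acc = 2+8 = 10
p=2,k=5: odd sum, acc = 10-5 = 5
p=2,k=6: even sum, acc = 5+12 = 17
p=2,k=7: odd sum, acc = 17-7 = 10
p=3,k=3: even sum, acc = 10+9 = 19
p=3,k=4: odd sum, acc = 19-4 = 15
p=3,k=5: even sum, acc = 15+15 = 30
p=3,k=6: odd sum, acc = 30-6 = 24
p=3,k=7: even sum, acc = 24+21 = 45
p=4,k=3: odd sum, acc = 45-3 = 42
p=4,k=4: even sum, acc = 42+16 = 58
p=4,k=5: odd sum, acc = 58-5 = 53
p=4,k=6: even sum, acc = 53+24 = 77
p=4,k=7: odd sum, acc = 77-7 = 70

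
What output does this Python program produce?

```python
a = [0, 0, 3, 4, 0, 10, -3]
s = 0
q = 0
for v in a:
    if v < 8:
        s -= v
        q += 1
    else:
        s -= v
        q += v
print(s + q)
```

2

v=0: <8, s = 0-0 = 0; q=1
v=0: <8, s = 0-0 = 0; q=2
v=3: <8, s = 0-3 = -3; q=3
v=4: <8, s = (-3)-4 = -7; q=4
v=0: <8, s = (-7)-0 = -7; q=5
v=10: not <8, s = (-7)-10 = -17; q=15
v=-3: <8, s = (-17)-(-3) = -14; q=16
s+q = (-14)+16 = 2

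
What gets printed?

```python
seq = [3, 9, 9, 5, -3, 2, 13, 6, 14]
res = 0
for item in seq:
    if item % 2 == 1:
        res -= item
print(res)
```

-36

item=3: odd, res = 0-3 = -3
item=9: odd, res = (-3)-9 = -12
item=9: odd, res = (-12)-9 = -21
item=5: odd, res = (-21)-5 = -26
item=-3: odd, res = (-26)-(-3) = -23
item=2: not odd
item=13: odd, res = (-23)-13 = -36
item=6: not odd
item=14: not odd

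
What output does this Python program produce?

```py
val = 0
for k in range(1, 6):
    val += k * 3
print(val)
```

45

k=1: val = 0+1*3 = 3
k=2: val = 3+2*3 = 9
k=3: val = 9+3*3 = 18
k=4: val = 18+4*3 = 30
k=5: val = 30+5*3 = 45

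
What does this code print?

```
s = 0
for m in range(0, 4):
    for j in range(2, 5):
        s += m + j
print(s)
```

m=0,j=2: s = 0+2 = 2
m=0,j=3: s = 2+3 = 5
m=0,j=4: s = 5+4 = 9
m=1,j=2: s = 9+3 = 12
m=1,j=3: s = 12+4 = 16
m=1,j=4: s = 16+5 = 21
m=2,j=2: s = 21+4 = 25
m=2,j=3: s = 25+5 = 30
m=2,j=4: s = 30+6 = 36
m=3,j=2: s = 36+5 = 41
m=3,j=3: s = 41+6 = 47
m=3,j=4: s = 47+7 = 54

54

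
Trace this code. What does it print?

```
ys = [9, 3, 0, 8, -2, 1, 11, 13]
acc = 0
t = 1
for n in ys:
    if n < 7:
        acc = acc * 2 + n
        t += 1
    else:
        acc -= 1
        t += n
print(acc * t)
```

-46

n=9: not <7, acc = 0-1 = -1; t=10
n=3: <7, acc = (-1)*2+3 = 1; t=11
n=0: <7, acc = 1*2+0 = 2; t=12
n=8: not <7, acc = 2-1 = 1; t=20
n=-2: <7, acc = 1*2+(-2) = 0; t=21
n=1: <7, acc = 0*2+1 = 1; t=22
n=11: not <7, acc = 1-1 = 0; t=33
n=13: not <7, acc = 0-1 = -1; t=46
acc*t = (-1)*46 = -46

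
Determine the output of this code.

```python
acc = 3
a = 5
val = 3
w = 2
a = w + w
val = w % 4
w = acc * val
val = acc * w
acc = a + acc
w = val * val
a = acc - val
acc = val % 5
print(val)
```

18

a = 2+2 = 4
val = 2%4 = 2
w = 3*2 = 6
val = 3*6 = 18
acc = 4+3 = 7
w = 18*18 = 324
a = 7-18 = -11
acc = 18%5 = 3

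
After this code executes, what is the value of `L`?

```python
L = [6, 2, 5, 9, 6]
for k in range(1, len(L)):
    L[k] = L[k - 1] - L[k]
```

[6, 4, -1, -10, -16]

k=1: L[1] = 6-2 = 4 → [6, 4, 5, 9, 6]
k=2: L[2] = 4-5 = -1 → [6, 4, -1, 9, 6]
k=3: L[3] = (-1)-9 = -10 → [6, 4, -1, -10, 6]
k=4: L[4] = (-10)-6 = -16 → [6, 4, -1, -10, -16]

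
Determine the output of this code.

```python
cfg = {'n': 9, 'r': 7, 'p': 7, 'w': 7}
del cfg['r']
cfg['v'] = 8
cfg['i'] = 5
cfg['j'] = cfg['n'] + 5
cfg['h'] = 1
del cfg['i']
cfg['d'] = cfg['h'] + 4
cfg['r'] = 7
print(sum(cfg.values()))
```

del 'r' → {'n': 9, 'p': 7, 'w': 7}
cfg['v'] = 8 → {'n': 9, 'p': 7, 'w': 7, 'v': 8}
cfg['i'] = 5 → {'n': 9, 'p': 7, 'w': 7, 'v': 8, 'i': 5}
cfg['j'] = cfg['n']+5 = 14 → {'n': 9, 'p': 7, 'w': 7, 'v': 8, 'i': 5, 'j': 14}
cfg['h'] = 1 → {'n': 9, 'p': 7, 'w': 7, 'v': 8, 'i': 5, 'j': 14, 'h': 1}
del 'i' → {'n': 9, 'p': 7, 'w': 7, 'v': 8, 'j': 14, 'h': 1}
cfg['d'] = cfg['h']+4 = 5 → {'n': 9, 'p': 7, 'w': 7, 'v': 8, 'j': 14, 'h': 1, 'd': 5}
cfg['r'] = 7 → {'n': 9, 'p': 7, 'w': 7, 'v': 8, 'j': 14, 'h': 1, 'd': 5, 'r': 7}
sum of values = 58

58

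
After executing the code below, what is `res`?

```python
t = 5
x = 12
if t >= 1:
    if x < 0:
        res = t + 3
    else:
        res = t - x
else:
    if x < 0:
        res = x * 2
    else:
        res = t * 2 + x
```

-7

t=5, x=12
t >= 1 is True; x < 0 is False
→ res = t - x = -7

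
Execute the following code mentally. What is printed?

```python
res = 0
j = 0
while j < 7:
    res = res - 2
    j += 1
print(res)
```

j=0: res = 0-2 = -2
j=1: res = (-2)-2 = -4
j=2: res = (-4)-2 = -6
j=3: res = (-6)-2 = -8
j=4: res = (-8)-2 = -10
j=5: res = (-10)-2 = -12
j=6: res = (-12)-2 = -14

-14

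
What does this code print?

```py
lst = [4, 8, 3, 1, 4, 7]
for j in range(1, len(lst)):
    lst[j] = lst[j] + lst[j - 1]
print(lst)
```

[4, 12, 15, 16, 20, 27]

j=1: lst[1] = 8+4 = 12 → [4, 12, 3, 1, 4, 7]
j=2: lst[2] = 3+12 = 15 → [4, 12, 15, 1, 4, 7]
j=3: lst[3] = 1+15 = 16 → [4, 12, 15, 16, 4, 7]
j=4: lst[4] = 4+16 = 20 → [4, 12, 15, 16, 20, 7]
j=5: lst[5] = 7+20 = 27 → [4, 12, 15, 16, 20, 27]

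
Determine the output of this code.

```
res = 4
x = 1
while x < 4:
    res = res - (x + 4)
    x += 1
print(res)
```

x=1: res = 4-5 = -1
x=2: res = (-1)-6 = -7
x=3: res = (-7)-7 = -14

-14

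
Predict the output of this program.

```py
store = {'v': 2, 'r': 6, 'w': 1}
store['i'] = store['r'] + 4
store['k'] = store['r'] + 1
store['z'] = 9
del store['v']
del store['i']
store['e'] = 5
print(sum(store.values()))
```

28

store['i'] = store['r']+4 = 10 → {'v': 2, 'r': 6, 'w': 1, 'i': 10}
store['k'] = store['r']+1 = 7 → {'v': 2, 'r': 6, 'w': 1, 'i': 10, 'k': 7}
store['z'] = 9 → {'v': 2, 'r': 6, 'w': 1, 'i': 10, 'k': 7, 'z': 9}
del 'v' → {'r': 6, 'w': 1, 'i': 10, 'k': 7, 'z': 9}
del 'i' → {'r': 6, 'w': 1, 'k': 7, 'z': 9}
store['e'] = 5 → {'r': 6, 'w': 1, 'k': 7, 'z': 9, 'e': 5}
sum of values = 28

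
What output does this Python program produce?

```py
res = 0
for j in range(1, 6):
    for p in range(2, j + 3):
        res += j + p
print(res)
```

145

j=1,p=2: res = 0+3 = 3
j=1,p=3: res = 3+4 = 7
j=2,p=2: res = 7+4 = 11
j=2,p=3: res = 11+5 = 16
j=2,p=4: res = 16+6 = 22
j=3,p=2: res = 22+5 = 27
j=3,p=3: res = 27+6 = 33
j=3,p=4: res = 33+7 = 40
j=3,p=5: res = 40+8 = 48
j=4,p=2: res = 48+6 = 54
j=4,p=3: res = 54+7 = 61
j=4,p=4: res = 61+8 = 69
j=4,p=5: res = 69+9 = 78
j=4,p=6: res = 78+10 = 88
j=5,p=2: res = 88+7 = 95
j=5,p=3: res = 95+8 = 103
j=5,p=4: res = 103+9 = 112
j=5,p=5: res = 112+10 = 122
j=5,p=6: res = 122+11 = 133
j=5,p=7: res = 133+12 = 145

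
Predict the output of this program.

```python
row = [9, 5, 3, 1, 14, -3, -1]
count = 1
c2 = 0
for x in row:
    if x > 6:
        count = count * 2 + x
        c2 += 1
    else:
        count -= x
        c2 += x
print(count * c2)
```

x=9: >6, count = 1*2+9 = 11; c2=1
x=5: not >6, count = 11-5 = 6; c2=6
x=3: not >6, count = 6-3 = 3; c2=9
x=1: not >6, count = 3-1 = 2; c2=10
x=14: >6, count = 2*2+14 = 18; c2=11
x=-3: not >6, count = 18-(-3) = 21; c2=8
x=-1: not >6, count = 21-(-1) = 22; c2=7
count*c2 = 22*7 = 154

154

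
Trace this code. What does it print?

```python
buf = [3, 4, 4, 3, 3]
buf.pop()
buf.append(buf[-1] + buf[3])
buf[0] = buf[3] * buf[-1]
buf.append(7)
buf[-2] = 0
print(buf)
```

[18, 4, 4, 3, 0, 7]

pop() removes 3 → [3, 4, 4, 3]
append buf[-1]+buf[3] = 3+3 = 6 → [3, 4, 4, 3, 6]
buf[0] = buf[3]*buf[-1] = 3*6 = 18 → [18, 4, 4, 3, 6]
append 7 → [18, 4, 4, 3, 6, 7]
buf[-2] = 0 → [18, 4, 4, 3, 0, 7]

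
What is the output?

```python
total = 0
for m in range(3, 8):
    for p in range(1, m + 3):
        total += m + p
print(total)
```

m=3,p=1: total = 0+4 = 4
m=3,p=2: total = 4+5 = 9
m=3,p=3: total = 9+6 = 15
m=3,p=4: total = 15+7 = 22
m=3,p=5: total = 22+8 = 30
m=4,p=1: total = 30+5 = 35
m=4,p=2: total = 35+6 = 41
m=4,p=3: total = 41+7 = 48
m=4,p=4: total = 48+8 = 56
m=4,p=5: total = 56+9 = 65
m=4,p=6: total = 65+10 = 75
m=5,p=1: total = 75+6 = 81
m=5,p=2: total = 81+7 = 88
m=5,p=3: total = 88+8 = 96
m=5,p=4: total = 96+9 = 105
m=5,p=5: total = 105+10 = 115
m=5,p=6: total = 115+11 = 126
m=5,p=7: total = 126+12 = 138
m=6,p=1: total = 138+7 = 145
m=6,p=2: total = 145+8 = 153
m=6,p=3: total = 153+9 = 162
m=6,p=4: total = 162+10 = 172
m=6,p=5: total = 172+11 = 183
m=6,p=6: total = 183+12 = 195
m=6,p=7: total = 195+13 = 208
m=6,p=8: total = 208+14 = 222
m=7,p=1: total = 222+8 = 230
m=7,p=2: total = 230+9 = 239
m=7,p=3: total = 239+10 = 249
m=7,p=4: total = 249+11 = 260
m=7,p=5: total = 260+12 = 272
m=7,p=6: total = 272+13 = 285
m=7,p=7: total = 285+14 = 299
m=7,p=8: total = 299+15 = 314
m=7,p=9: total = 314+16 = 330

330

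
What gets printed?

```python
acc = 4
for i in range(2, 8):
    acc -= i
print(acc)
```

-23

i=2: acc = 4-2 = 2
i=3: acc = 2-3 = -1
i=4: acc = (-1)-4 = -5
i=5: acc = (-5)-5 = -10
i=6: acc = (-10)-6 = -16
i=7: acc = (-16)-7 = -23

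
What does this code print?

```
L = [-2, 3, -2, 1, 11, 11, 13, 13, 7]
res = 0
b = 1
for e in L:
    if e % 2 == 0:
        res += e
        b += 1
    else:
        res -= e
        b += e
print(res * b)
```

e=-2: even, res = 0+(-2) = -2; b=2
e=3: not even, res = (-2)-3 = -5; b=5
e=-2: even, res = (-5)+(-2) = -7; b=6
e=1: not even, res = (-7)-1 = -8; b=7
e=11: not even, res = (-8)-11 = -19; b=18
e=11: not even, res = (-19)-11 = -30; b=29
e=13: not even, res = (-30)-13 = -43; b=42
e=13: not even, res = (-43)-13 = -56; b=55
e=7: not even, res = (-56)-7 = -63; b=62
res*b = (-63)*62 = -3906

-3906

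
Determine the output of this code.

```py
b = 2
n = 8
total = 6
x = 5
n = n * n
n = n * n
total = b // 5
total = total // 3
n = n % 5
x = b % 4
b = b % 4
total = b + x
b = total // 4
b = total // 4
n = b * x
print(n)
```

n = 8*8 = 64
n = 64*64 = 4096
total = 2//5 = 0
total = 0//3 = 0
n = 4096%5 = 1
x = 2%4 = 2
b = 2%4 = 2
total = 2+2 = 4
b = 4//4 = 1
b = 4//4 = 1
n = 1*2 = 2

2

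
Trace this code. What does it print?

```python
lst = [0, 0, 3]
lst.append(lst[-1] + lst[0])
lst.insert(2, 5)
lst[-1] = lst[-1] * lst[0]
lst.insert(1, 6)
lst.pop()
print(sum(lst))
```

14

append lst[-1]+lst[0] = 3+0 = 3 → [0, 0, 3, 3]
insert 5 at 2 → [0, 0, 5, 3, 3]
lst[-1] = lst[-1]*lst[0] = 3*0 = 0 → [0, 0, 5, 3, 0]
insert 6 at 1 → [0, 6, 0, 5, 3, 0]
pop() removes 0 → [0, 6, 0, 5, 3]
sum = 14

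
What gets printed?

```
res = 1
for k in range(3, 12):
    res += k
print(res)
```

64

k=3: res = 1+3 = 4
k=4: res = 4+4 = 8
k=5: res = 8+5 = 13
k=6: res = 13+6 = 19
k=7: res = 19+7 = 26
k=8: res = 26+8 = 34
k=9: res = 34+9 = 43
k=10: res = 43+10 = 53
k=11: res = 53+11 = 64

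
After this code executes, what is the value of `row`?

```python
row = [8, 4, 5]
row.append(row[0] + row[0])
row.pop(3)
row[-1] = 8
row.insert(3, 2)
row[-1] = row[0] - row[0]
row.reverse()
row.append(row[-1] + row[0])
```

append row[0]+row[0] = 8+8 = 16 → [8, 4, 5, 16]
pop(3) removes 16 → [8, 4, 5]
row[-1] = 8 → [8, 4, 8]
insert 2 at 3 → [8, 4, 8, 2]
row[-1] = row[0]-row[0] = 8-8 = 0 → [8, 4, 8, 0]
reverse → [0, 8, 4, 8]
append row[-1]+row[0] = 8+0 = 8 → [0, 8, 4, 8, 8]

[0, 8, 4, 8, 8]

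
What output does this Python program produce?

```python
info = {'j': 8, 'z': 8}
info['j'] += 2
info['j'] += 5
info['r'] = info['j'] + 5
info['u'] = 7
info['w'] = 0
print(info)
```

{'j': 15, 'z': 8, 'r': 20, 'u': 7, 'w': 0}

info['j'] = 8+2 = 10 → {'j': 10, 'z': 8}
info['j'] = 10+5 = 15 → {'j': 15, 'z': 8}
info['r'] = info['j']+5 = 20 → {'j': 15, 'z': 8, 'r': 20}
info['u'] = 7 → {'j': 15, 'z': 8, 'r': 20, 'u': 7}
info['w'] = 0 → {'j': 15, 'z': 8, 'r': 20, 'u': 7, 'w': 0}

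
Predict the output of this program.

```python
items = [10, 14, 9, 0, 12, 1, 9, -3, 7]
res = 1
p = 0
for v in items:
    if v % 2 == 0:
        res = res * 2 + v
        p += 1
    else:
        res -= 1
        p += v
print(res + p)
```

v=10: even, res = 1*2+10 = 12; p=1
v=14: even, res = 12*2+14 = 38; p=2
v=9: not even, res = 38-1 = 37; p=11
v=0: even, res = 37*2+0 = 74; p=12
v=12: even, res = 74*2+12 = 160; p=13
v=1: not even, res = 160-1 = 159; p=14
v=9: not even, res = 159-1 = 158; p=23
v=-3: not even, res = 158-1 = 157; p=20
v=7: not even, res = 157-1 = 156; p=27
res+p = 156+27 = 183

183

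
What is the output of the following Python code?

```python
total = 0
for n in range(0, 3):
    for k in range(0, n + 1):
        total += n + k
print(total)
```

n=0,k=0: total = 0+0 = 0
n=1,k=0: total = 0+1 = 1
n=1,k=1: total = 1+2 = 3
n=2,k=0: total = 3+2 = 5
n=2,k=1: total = 5+3 = 8
n=2,k=2: total = 8+4 = 12

12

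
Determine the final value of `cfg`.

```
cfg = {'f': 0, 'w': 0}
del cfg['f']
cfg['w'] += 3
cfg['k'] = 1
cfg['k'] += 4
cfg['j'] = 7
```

{'w': 3, 'k': 5, 'j': 7}

del 'f' → {'w': 0}
cfg['w'] = 0+3 = 3 → {'w': 3}
cfg['k'] = 1 → {'w': 3, 'k': 1}
cfg['k'] = 1+4 = 5 → {'w': 3, 'k': 5}
cfg['j'] = 7 → {'w': 3, 'k': 5, 'j': 7}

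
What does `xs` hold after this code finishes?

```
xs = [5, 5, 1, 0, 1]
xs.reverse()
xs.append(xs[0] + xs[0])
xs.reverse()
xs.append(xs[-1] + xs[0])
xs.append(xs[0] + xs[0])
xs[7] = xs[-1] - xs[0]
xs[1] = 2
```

reverse → [1, 0, 1, 5, 5]
append xs[0]+xs[0] = 1+1 = 2 → [1, 0, 1, 5, 5, 2]
reverse → [2, 5, 5, 1, 0, 1]
append xs[-1]+xs[0] = 1+2 = 3 → [2, 5, 5, 1, 0, 1, 3]
append xs[0]+xs[0] = 2+2 = 4 → [2, 5, 5, 1, 0, 1, 3, 4]
xs[7] = xs[-1]-xs[0] = 4-2 = 2 → [2, 5, 5, 1, 0, 1, 3, 2]
xs[1] = 2 → [2, 2, 5, 1, 0, 1, 3, 2]

[2, 2, 5, 1, 0, 1, 3, 2]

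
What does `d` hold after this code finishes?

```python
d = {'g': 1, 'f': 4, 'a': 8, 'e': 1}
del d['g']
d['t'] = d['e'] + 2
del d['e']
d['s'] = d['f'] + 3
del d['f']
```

{'a': 8, 't': 3, 's': 7}

del 'g' → {'f': 4, 'a': 8, 'e': 1}
d['t'] = d['e']+2 = 3 → {'f': 4, 'a': 8, 'e': 1, 't': 3}
del 'e' → {'f': 4, 'a': 8, 't': 3}
d['s'] = d['f']+3 = 7 → {'f': 4, 'a': 8, 't': 3, 's': 7}
del 'f' → {'a': 8, 't': 3, 's': 7}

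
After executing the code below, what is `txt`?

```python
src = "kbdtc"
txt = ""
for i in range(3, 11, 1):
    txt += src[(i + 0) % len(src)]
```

i=3: add src[3]='t' → 't'
i=4: add src[4]='c' → 'tc'
i=5: add src[0]='k' → 'tck'
i=6: add src[1]='b' → 'tckb'
i=7: add src[2]='d' → 'tckbd'
i=8: add src[3]='t' → 'tckbdt'
i=9: add src[4]='c' → 'tckbdtc'
i=10: add src[0]='k' → 'tckbdtck'

'tckbdtck'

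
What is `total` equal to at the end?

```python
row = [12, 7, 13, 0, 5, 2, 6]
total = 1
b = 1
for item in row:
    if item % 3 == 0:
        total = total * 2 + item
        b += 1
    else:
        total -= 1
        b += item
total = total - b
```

item=12: %3==0, total = 1*2+12 = 14; b=2
item=7: not %3==0, total = 14-1 = 13; b=9
item=13: not %3==0, total = 13-1 = 12; b=22
item=0: %3==0, total = 12*2+0 = 24; b=23
item=5: not %3==0, total = 24-1 = 23; b=28
item=2: not %3==0, total = 23-1 = 22; b=30
item=6: %3==0, total = 22*2+6 = 50; b=31
total-b = 50-31 = 19

19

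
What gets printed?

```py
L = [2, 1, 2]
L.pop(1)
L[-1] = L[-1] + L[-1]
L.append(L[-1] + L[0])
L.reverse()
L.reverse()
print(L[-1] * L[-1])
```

36

pop(1) removes 1 → [2, 2]
L[-1] = L[-1]+L[-1] = 2+2 = 4 → [2, 4]
append L[-1]+L[0] = 4+2 = 6 → [2, 4, 6]
reverse → [6, 4, 2]
reverse → [2, 4, 6]
L[-1]*L[-1] = 6*6 = 36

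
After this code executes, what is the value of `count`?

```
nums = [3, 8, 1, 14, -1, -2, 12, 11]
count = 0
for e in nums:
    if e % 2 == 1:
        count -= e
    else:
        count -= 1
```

-18

e=3: odd, count = 0-3 = -3
e=8: not odd, count = (-3)-1 = -4
e=1: odd, count = (-4)-1 = -5
e=14: not odd, count = (-5)-1 = -6
e=-1: odd, count = (-6)-(-1) = -5
e=-2: not odd, count = (-5)-1 = -6
e=12: not odd, count = (-6)-1 = -7
e=11: odd, count = (-7)-11 = -18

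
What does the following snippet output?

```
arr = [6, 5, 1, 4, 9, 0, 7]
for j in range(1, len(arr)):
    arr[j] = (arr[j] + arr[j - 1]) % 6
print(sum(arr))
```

19

j=1: arr[1] = (5+6)%6 = 5 → [6, 5, 1, 4, 9, 0, 7]
j=2: arr[2] = (1+5)%6 = 0 → [6, 5, 0, 4, 9, 0, 7]
j=3: arr[3] = (4+0)%6 = 4 → [6, 5, 0, 4, 9, 0, 7]
j=4: arr[4] = (9+4)%6 = 1 → [6, 5, 0, 4, 1, 0, 7]
j=5: arr[5] = (0+1)%6 = 1 → [6, 5, 0, 4, 1, 1, 7]
j=6: arr[6] = (7+1)%6 = 2 → [6, 5, 0, 4, 1, 1, 2]
sum = 19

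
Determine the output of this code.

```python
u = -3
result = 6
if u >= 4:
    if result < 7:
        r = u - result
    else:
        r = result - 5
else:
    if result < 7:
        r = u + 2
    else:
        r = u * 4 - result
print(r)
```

-1

u=-3, result=6
u >= 4 is False; result < 7 is True
→ r = u + 2 = -1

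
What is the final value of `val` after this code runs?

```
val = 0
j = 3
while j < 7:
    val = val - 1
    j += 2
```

j=3: val = 0-1 = -1
j=5: val = (-1)-1 = -2

-2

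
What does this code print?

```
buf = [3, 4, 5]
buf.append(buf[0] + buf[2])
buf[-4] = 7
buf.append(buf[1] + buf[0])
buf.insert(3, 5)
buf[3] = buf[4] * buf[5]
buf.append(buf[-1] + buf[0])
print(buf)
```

append buf[0]+buf[2] = 3+5 = 8 → [3, 4, 5, 8]
buf[-4] = 7 → [7, 4, 5, 8]
append buf[1]+buf[0] = 4+7 = 11 → [7, 4, 5, 8, 11]
insert 5 at 3 → [7, 4, 5, 5, 8, 11]
buf[3] = buf[4]*buf[5] = 8*11 = 88 → [7, 4, 5, 88, 8, 11]
append buf[-1]+buf[0] = 11+7 = 18 → [7, 4, 5, 88, 8, 11, 18]

[7, 4, 5, 88, 8, 11, 18]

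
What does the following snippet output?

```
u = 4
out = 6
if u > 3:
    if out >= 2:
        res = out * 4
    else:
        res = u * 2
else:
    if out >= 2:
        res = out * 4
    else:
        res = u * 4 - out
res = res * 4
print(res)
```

96

u=4, out=6
u > 3 is True; out >= 2 is True
→ res = out * 4 = 24
res = 24*4 = 96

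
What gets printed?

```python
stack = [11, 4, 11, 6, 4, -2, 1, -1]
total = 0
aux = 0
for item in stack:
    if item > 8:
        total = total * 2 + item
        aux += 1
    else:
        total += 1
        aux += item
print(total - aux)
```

26

item=11: >8, total = 0*2+11 = 11; aux=1
item=4: not >8, total = 11+1 = 12; aux=5
item=11: >8, total = 12*2+11 = 35; aux=6
item=6: not >8, total = 35+1 = 36; aux=12
item=4: not >8, total = 36+1 = 37; aux=16
item=-2: not >8, total = 37+1 = 38; aux=14
item=1: not >8, total = 38+1 = 39; aux=15
item=-1: not >8, total = 39+1 = 40; aux=14
total-aux = 40-14 = 26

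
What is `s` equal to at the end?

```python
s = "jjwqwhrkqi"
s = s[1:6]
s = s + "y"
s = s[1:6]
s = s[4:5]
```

'y'

slice [1:6] → 'jwqwh'
+ 'y' → 'jwqwhy'
slice [1:6] → 'wqwhy'
slice [4:5] → 'y'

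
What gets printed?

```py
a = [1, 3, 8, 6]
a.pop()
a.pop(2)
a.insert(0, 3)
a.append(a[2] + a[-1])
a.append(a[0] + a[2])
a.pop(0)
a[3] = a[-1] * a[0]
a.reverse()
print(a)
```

pop() removes 6 → [1, 3, 8]
pop(2) removes 8 → [1, 3]
insert 3 at 0 → [3, 1, 3]
append a[2]+a[-1] = 3+3 = 6 → [3, 1, 3, 6]
append a[0]+a[2] = 3+3 = 6 → [3, 1, 3, 6, 6]
pop(0) removes 3 → [1, 3, 6, 6]
a[3] = a[-1]*a[0] = 6*1 = 6 → [1, 3, 6, 6]
reverse → [6, 6, 3, 1]

[6, 6, 3, 1]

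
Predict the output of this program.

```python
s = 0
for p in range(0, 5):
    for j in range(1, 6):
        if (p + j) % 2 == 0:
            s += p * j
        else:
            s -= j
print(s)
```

p=0,j=1: odd sum, s = 0-1 = -1
p=0,j=2: even sum, s = (-1)+0 = -1
p=0,j=3: odd sum, s = (-1)-3 = -4
p=0,j=4: even sum, s = (-4)+0 = -4
p=0,j=5: odd sum, s = (-4)-5 = -9
p=1,j=1: even sum, s = (-9)+1 = -8
p=1,j=2: odd sum, s = (-8)-2 = -10
p=1,j=3: even sum, s = (-10)+3 = -7
p=1,j=4: odd sum, s = (-7)-4 = -11
p=1,j=5: even sum, s = (-11)+5 = -6
p=2,j=1: odd sum, s = (-6)-1 = -7
p=2,j=2: even sum, s = (-7)+4 = -3
p=2,j=3: odd sum, s = (-3)-3 = -6
p=2,j=4: even sum, s = (-6)+8 = 2
p=2,j=5: odd sum, s = 2-5 = -3
p=3,j=1: even sum, s = (-3)+3 = 0
p=3,j=2: odd sum, s = 0-2 = -2
p=3,j=3: even sum, s = (-2)+9 = 7
p=3,j=4: odd sum, s = 7-4 = 3
p=3,j=5: even sum, s = 3+15 = 18
p=4,j=1: odd sum, s = 18-1 = 17
p=4,j=2: even sum, s = 17+8 = 25
p=4,j=3: odd sum, s = 25-3 = 22
p=4,j=4: even sum, s = 22+16 = 38
p=4,j=5: odd sum, s = 38-5 = 33

33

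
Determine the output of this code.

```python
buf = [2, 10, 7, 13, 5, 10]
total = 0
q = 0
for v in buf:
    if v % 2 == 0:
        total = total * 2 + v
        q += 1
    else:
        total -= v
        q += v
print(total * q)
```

-336

v=2: even, total = 0*2+2 = 2; q=1
v=10: even, total = 2*2+10 = 14; q=2
v=7: not even, total = 14-7 = 7; q=9
v=13: not even, total = 7-13 = -6; q=22
v=5: not even, total = (-6)-5 = -11; q=27
v=10: even, total = (-11)*2+10 = -12; q=28
total*q = (-12)*28 = -336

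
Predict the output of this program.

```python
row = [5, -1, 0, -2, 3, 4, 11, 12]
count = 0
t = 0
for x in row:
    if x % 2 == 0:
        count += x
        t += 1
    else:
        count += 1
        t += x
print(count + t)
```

40

x=5: not even, count = 0+1 = 1; t=5
x=-1: not even, count = 1+1 = 2; t=4
x=0: even, count = 2+0 = 2; t=5
x=-2: even, count = 2+(-2) = 0; t=6
x=3: not even, count = 0+1 = 1; t=9
x=4: even, count = 1+4 = 5; t=10
x=11: not even, count = 5+1 = 6; t=21
x=12: even, count = 6+12 = 18; t=22
count+t = 18+22 = 40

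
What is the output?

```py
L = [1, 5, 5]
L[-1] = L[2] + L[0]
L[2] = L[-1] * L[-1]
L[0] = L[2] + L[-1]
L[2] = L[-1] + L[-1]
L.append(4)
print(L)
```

L[-1] = L[2]+L[0] = 5+1 = 6 → [1, 5, 6]
L[2] = L[-1]*L[-1] = 6*6 = 36 → [1, 5, 36]
L[0] = L[2]+L[-1] = 36+36 = 72 → [72, 5, 36]
L[2] = L[-1]+L[-1] = 36+36 = 72 → [72, 5, 72]
append 4 → [72, 5, 72, 4]

[72, 5, 72, 4]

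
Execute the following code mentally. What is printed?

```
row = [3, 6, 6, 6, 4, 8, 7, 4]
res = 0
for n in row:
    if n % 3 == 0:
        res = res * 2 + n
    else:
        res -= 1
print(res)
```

n=3: %3==0, res = 0*2+3 = 3
n=6: %3==0, res = 3*2+6 = 12
n=6: %3==0, res = 12*2+6 = 30
n=6: %3==0, res = 30*2+6 = 66
n=4: not %3==0, res = 66-1 = 65
n=8: not %3==0, res = 65-1 = 64
n=7: not %3==0, res = 64-1 = 63
n=4: not %3==0, res = 63-1 = 62

62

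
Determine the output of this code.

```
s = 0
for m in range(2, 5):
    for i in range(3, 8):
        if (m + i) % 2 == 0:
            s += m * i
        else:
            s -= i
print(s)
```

65

m=2,i=3: odd sum, s = 0-3 = -3
m=2,i=4: even sum, s = (-3)+8 = 5
m=2,i=5: odd sum, s = 5-5 = 0
m=2,i=6: even sum, s = 0+12 = 12
m=2,i=7: odd sum, s = 12-7 = 5
m=3,i=3: even sum, s = 5+9 = 14
m=3,i=4: odd sum, s = 14-4 = 10
m=3,i=5: even sum, s = 10+15 = 25
m=3,i=6: odd sum, s = 25-6 = 19
m=3,i=7: even sum, s = 19+21 = 40
m=4,i=3: odd sum, s = 40-3 = 37
m=4,i=4: even sum, s = 37+16 = 53
m=4,i=5: odd sum, s = 53-5 = 48
m=4,i=6: even sum, s = 48+24 = 72
m=4,i=7: odd sum, s = 72-7 = 65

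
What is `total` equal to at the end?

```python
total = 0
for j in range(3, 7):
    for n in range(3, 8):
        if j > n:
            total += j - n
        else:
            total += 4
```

66

j=3,n=3: not 3>3, total = 0+4 = 4
j=3,n=4: not 3>4, total = 4+4 = 8
j=3,n=5: not 3>5, total = 8+4 = 12
j=3,n=6: not 3>6, total = 12+4 = 16
j=3,n=7: not 3>7, total = 16+4 = 20
j=4,n=3: 4>3, total = 20+1 = 21
j=4,n=4: not 4>4, total = 21+4 = 25
j=4,n=5: not 4>5, total = 25+4 = 29
j=4,n=6: not 4>6, total = 29+4 = 33
j=4,n=7: not 4>7, total = 33+4 = 37
j=5,n=3: 5>3, total = 37+2 = 39
j=5,n=4: 5>4, total = 39+1 = 40
j=5,n=5: not 5>5, total = 40+4 = 44
j=5,n=6: not 5>6, total = 44+4 = 48
j=5,n=7: not 5>7, total = 48+4 = 52
j=6,n=3: 6>3, total = 52+3 = 55
j=6,n=4: 6>4, total = 55+2 = 57
j=6,n=5: 6>5, total = 57+1 = 58
j=6,n=6: not 6>6, total = 58+4 = 62
j=6,n=7: not 6>7, total = 62+4 = 66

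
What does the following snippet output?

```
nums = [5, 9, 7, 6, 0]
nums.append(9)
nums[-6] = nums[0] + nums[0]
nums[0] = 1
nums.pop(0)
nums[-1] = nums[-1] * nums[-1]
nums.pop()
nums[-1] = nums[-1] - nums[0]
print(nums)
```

[9, 7, 6, -9]

append 9 → [5, 9, 7, 6, 0, 9]
nums[-6] = nums[0]+nums[0] = 5+5 = 10 → [10, 9, 7, 6, 0, 9]
nums[0] = 1 → [1, 9, 7, 6, 0, 9]
pop(0) removes 1 → [9, 7, 6, 0, 9]
nums[-1] = nums[-1]*nums[-1] = 9*9 = 81 → [9, 7, 6, 0, 81]
pop() removes 81 → [9, 7, 6, 0]
nums[-1] = nums[-1]-nums[0] = 0-9 = -9 → [9, 7, 6, -9]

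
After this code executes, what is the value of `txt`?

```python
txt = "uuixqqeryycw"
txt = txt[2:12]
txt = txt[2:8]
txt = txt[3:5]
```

slice [2:12] → 'ixqqeryycw'
slice [2:8] → 'qqeryy'
slice [3:5] → 'ry'

'ry'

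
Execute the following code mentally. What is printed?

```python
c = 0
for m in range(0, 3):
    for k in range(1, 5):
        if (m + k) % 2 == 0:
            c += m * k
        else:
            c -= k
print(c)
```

m=0,k=1: odd sum, c = 0-1 = -1
m=0,k=2: even sum, c = (-1)+0 = -1
m=0,k=3: odd sum, c = (-1)-3 = -4
m=0,k=4: even sum, c = (-4)+0 = -4
m=1,k=1: even sum, c = (-4)+1 = -3
m=1,k=2: odd sum, c = (-3)-2 = -5
m=1,k=3: even sum, c = (-5)+3 = -2
m=1,k=4: odd sum, c = (-2)-4 = -6
m=2,k=1: odd sum, c = (-6)-1 = -7
m=2,k=2: even sum, c = (-7)+4 = -3
m=2,k=3: odd sum, c = (-3)-3 = -6
m=2,k=4: even sum, c = (-6)+8 = 2

2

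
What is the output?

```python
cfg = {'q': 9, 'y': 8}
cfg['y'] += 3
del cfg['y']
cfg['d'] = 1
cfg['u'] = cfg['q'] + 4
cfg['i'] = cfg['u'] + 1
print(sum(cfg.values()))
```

cfg['y'] = 8+3 = 11 → {'q': 9, 'y': 11}
del 'y' → {'q': 9}
cfg['d'] = 1 → {'q': 9, 'd': 1}
cfg['u'] = cfg['q']+4 = 13 → {'q': 9, 'd': 1, 'u': 13}
cfg['i'] = cfg['u']+1 = 14 → {'q': 9, 'd': 1, 'u': 13, 'i': 14}
sum of values = 37

37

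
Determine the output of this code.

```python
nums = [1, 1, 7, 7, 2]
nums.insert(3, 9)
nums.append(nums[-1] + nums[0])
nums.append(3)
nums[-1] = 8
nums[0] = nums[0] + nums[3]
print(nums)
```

[10, 1, 7, 9, 7, 2, 3, 8]

insert 9 at 3 → [1, 1, 7, 9, 7, 2]
append nums[-1]+nums[0] = 2+1 = 3 → [1, 1, 7, 9, 7, 2, 3]
append 3 → [1, 1, 7, 9, 7, 2, 3, 3]
nums[-1] = 8 → [1, 1, 7, 9, 7, 2, 3, 8]
nums[0] = nums[0]+nums[3] = 1+9 = 10 → [10, 1, 7, 9, 7, 2, 3, 8]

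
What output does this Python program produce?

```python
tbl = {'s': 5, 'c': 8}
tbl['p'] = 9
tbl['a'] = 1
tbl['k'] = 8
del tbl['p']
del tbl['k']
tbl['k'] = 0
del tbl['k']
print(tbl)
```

{'s': 5, 'c': 8, 'a': 1}

tbl['p'] = 9 → {'s': 5, 'c': 8, 'p': 9}
tbl['a'] = 1 → {'s': 5, 'c': 8, 'p': 9, 'a': 1}
tbl['k'] = 8 → {'s': 5, 'c': 8, 'p': 9, 'a': 1, 'k': 8}
del 'p' → {'s': 5, 'c': 8, 'a': 1, 'k': 8}
del 'k' → {'s': 5, 'c': 8, 'a': 1}
tbl['k'] = 0 → {'s': 5, 'c': 8, 'a': 1, 'k': 0}
del 'k' → {'s': 5, 'c': 8, 'a': 1}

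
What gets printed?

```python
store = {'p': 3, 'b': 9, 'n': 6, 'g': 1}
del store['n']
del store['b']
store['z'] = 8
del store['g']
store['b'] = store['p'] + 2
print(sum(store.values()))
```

del 'n' → {'p': 3, 'b': 9, 'g': 1}
del 'b' → {'p': 3, 'g': 1}
store['z'] = 8 → {'p': 3, 'g': 1, 'z': 8}
del 'g' → {'p': 3, 'z': 8}
store['b'] = store['p']+2 = 5 → {'p': 3, 'z': 8, 'b': 5}
sum of values = 16

16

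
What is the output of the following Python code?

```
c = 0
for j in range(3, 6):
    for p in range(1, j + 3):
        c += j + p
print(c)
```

138

j=3,p=1: c = 0+4 = 4
j=3,p=2: c = 4+5 = 9
j=3,p=3: c = 9+6 = 15
j=3,p=4: c = 15+7 = 22
j=3,p=5: c = 22+8 = 30
j=4,p=1: c = 30+5 = 35
j=4,p=2: c = 35+6 = 41
j=4,p=3: c = 41+7 = 48
j=4,p=4: c = 48+8 = 56
j=4,p=5: c = 56+9 = 65
j=4,p=6: c = 65+10 = 75
j=5,p=1: c = 75+6 = 81
j=5,p=2: c = 81+7 = 88
j=5,p=3: c = 88+8 = 96
j=5,p=4: c = 96+9 = 105
j=5,p=5: c = 105+10 = 115
j=5,p=6: c = 115+11 = 126
j=5,p=7: c = 126+12 = 138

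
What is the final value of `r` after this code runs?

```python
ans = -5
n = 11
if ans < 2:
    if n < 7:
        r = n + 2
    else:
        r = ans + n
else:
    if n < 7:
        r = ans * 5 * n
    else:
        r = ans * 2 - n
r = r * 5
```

30

ans=-5, n=11
ans < 2 is True; n < 7 is False
→ r = ans + n = 6
r = 6*5 = 30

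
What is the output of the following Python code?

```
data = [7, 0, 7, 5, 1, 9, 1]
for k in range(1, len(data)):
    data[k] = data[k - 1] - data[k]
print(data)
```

[7, 7, 0, -5, -6, -15, -16]

k=1: data[1] = 7-0 = 7 → [7, 7, 7, 5, 1, 9, 1]
k=2: data[2] = 7-7 = 0 → [7, 7, 0, 5, 1, 9, 1]
k=3: data[3] = 0-5 = -5 → [7, 7, 0, -5, 1, 9, 1]
k=4: data[4] = (-5)-1 = -6 → [7, 7, 0, -5, -6, 9, 1]
k=5: data[5] = (-6)-9 = -15 → [7, 7, 0, -5, -6, -15, 1]
k=6: data[6] = (-15)-1 = -16 → [7, 7, 0, -5, -6, -15, -16]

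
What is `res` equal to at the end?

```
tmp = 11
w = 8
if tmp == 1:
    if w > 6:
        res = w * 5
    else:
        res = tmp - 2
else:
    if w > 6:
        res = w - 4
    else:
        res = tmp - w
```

tmp=11, w=8
tmp == 1 is False; w > 6 is True
→ res = w - 4 = 4

4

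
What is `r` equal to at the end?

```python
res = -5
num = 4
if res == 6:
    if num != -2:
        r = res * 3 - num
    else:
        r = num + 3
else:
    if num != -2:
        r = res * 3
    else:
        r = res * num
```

-15

res=-5, num=4
res == 6 is False; num != -2 is True
→ r = res * 3 = -15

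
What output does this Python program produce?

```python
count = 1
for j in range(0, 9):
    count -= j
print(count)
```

-35

j=0: count = 1-0 = 1
j=1: count = 1-1 = 0
j=2: count = 0-2 = -2
j=3: count = (-2)-3 = -5
j=4: count = (-5)-4 = -9
j=5: count = (-9)-5 = -14
j=6: count = (-14)-6 = -20
j=7: count = (-20)-7 = -27
j=8: count = (-27)-8 = -35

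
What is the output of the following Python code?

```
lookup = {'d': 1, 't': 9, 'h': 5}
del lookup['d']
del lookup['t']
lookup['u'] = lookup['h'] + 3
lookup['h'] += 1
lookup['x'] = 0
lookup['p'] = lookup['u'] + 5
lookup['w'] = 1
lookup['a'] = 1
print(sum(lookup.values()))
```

del 'd' → {'t': 9, 'h': 5}
del 't' → {'h': 5}
lookup['u'] = lookup['h']+3 = 8 → {'h': 5, 'u': 8}
lookup['h'] = 5+1 = 6 → {'h': 6, 'u': 8}
lookup['x'] = 0 → {'h': 6, 'u': 8, 'x': 0}
lookup['p'] = lookup['u']+5 = 13 → {'h': 6, 'u': 8, 'x': 0, 'p': 13}
lookup['w'] = 1 → {'h': 6, 'u': 8, 'x': 0, 'p': 13, 'w': 1}
lookup['a'] = 1 → {'h': 6, 'u': 8, 'x': 0, 'p': 13, 'w': 1, 'a': 1}
sum of values = 29

29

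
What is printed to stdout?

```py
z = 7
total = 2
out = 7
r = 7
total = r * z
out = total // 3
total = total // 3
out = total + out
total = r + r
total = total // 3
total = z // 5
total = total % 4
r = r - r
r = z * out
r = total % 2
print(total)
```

total = 7*7 = 49
out = 49//3 = 16
total = 49//3 = 16
out = 16+16 = 32
total = 7+7 = 14
total = 14//3 = 4
total = 7//5 = 1
total = 1%4 = 1
r = 7-7 = 0
r = 7*32 = 224
r = 1%2 = 1

1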